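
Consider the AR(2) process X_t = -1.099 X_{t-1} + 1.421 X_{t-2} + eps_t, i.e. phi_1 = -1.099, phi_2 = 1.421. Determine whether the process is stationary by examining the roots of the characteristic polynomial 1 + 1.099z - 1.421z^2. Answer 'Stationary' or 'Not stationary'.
\text{Not stationary}

The AR(p) characteristic polynomial is P(z) = 1 + 1.099z - 1.421z^2.
Stationarity requires all roots to lie outside the unit circle, i.e. |z| > 1 for every root.
Set 1 + (1.099) z + (-1.421) z^2 = 0, i.e. a z^2 + b z + c = 0 with a = -1.421, b = 1.099, c = 1.
Discriminant D = b^2 - 4ac = (1.099)^2 - 4*(-1.421)*1 = 1.207801 - (-5.684) = 6.891801.
D >= 0, so the roots are real: z = (-b +/- sqrt(D)) / (2a) = (-1.099 +/- 2.625224) / (-2.842).
  z_1 = (-1.099 + 2.625224) / (-2.842) = -0.537,   |z_1| = 0.537.
  z_2 = (-1.099 - 2.625224) / (-2.842) = 1.3104,   |z_2| = 1.3104.
Moduli of all roots: 0.5370, 1.3104.
All moduli strictly greater than 1? No.
Verdict: Not stationary.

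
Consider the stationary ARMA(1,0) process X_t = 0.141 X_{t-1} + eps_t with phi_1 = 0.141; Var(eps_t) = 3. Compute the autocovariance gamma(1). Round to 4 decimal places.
\gamma(1) = 0.4316

Multiply the model equation by X_{t-k} and take expectations. With theta_0 = psi_0 = 1 and psi_j the MA(infinity) weights, this gives
  gamma(k) - sum_i phi_i gamma(k-i) = c_k,
  c_k = sigma^2 * sum_{j=k..q} theta_j psi_{j-k}   (c_k = 0 for k > q),
using gamma(-m) = gamma(m).
Pure AR (q = 0): c_0 = sigma^2 = 3, c_k = 0 for k >= 1.
Equations for k = 0 and k = 1 (AR order 1):
  gamma(0) = phi_1 gamma(1) + c_0
  gamma(1) = phi_1 gamma(0) + c_1
Substituting the second into the first: gamma(0) (1 - phi_1^2) = c_0 + phi_1 c_1, so
  gamma(0) = c_0 / (1 - phi_1^2) = 3 / (1 - (0.141)^2) = 3 / 0.980119 = 3.060853.
  gamma(1) = phi_1 gamma(0) = (0.141)(3.060853) = 0.43158.
Therefore gamma(1) = 0.4316 (to 4 decimal places).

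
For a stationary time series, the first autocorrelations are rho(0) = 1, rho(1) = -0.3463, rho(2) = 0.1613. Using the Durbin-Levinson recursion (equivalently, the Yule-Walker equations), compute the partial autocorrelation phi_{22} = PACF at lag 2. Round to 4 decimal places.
\phi_{22} = 0.0470

The PACF at lag k is phi_{kk}, the last component of the solution
to the Yule-Walker system G_k phi = r_k where
  (G_k)_{ij} = rho(|i - j|), (r_k)_i = rho(i), i,j = 1..k.
Equivalently, Durbin-Levinson gives phi_{kk} iteratively:
  phi_{11} = rho(1)
  phi_{kk} = [rho(k) - sum_{j=1..k-1} phi_{k-1,j} rho(k-j)]
            / [1 - sum_{j=1..k-1} phi_{k-1,j} rho(j)],
  phi_{k,j} = phi_{k-1,j} - phi_{kk} phi_{k-1,k-j},  j = 1..k-1.
Step k = 1:
  phi_11 = rho(1) = -0.3463.
Step k = 2:
  phi_22 = [rho(2) - phi_11 rho(1)] / [1 - phi_11 rho(1)] = [0.1613 - (-0.3463)(-0.3463)] / [1 - (-0.3463)(-0.3463)]
         = 0.04137631 / 0.88007631 = 0.047.
Therefore phi_{22} = 0.0470.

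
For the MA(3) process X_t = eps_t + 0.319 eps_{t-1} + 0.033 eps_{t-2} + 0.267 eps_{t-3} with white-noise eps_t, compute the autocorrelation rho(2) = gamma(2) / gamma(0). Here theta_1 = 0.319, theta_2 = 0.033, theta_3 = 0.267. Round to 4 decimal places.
\rho(2) = 0.1006

For an MA(q) process with theta_0 = 1, the autocovariance is
  gamma(k) = sigma^2 * sum_{i=0..q-k} theta_i * theta_{i+k},
and rho(k) = gamma(k) / gamma(0). Sigma^2 cancels.
  numerator   = (1)*(0.033) + (0.319)*(0.267) = 0.118173.
  denominator = (1)^2 + (0.319)^2 + (0.033)^2 + (0.267)^2 = 1.174139.
  rho(2) = 0.118173 / 1.174139 = 0.1006.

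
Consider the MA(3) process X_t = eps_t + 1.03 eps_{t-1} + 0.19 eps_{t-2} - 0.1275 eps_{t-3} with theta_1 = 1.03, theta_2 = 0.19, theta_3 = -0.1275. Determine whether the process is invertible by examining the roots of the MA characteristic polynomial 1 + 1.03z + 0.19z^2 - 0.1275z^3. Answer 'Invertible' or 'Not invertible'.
\text{Invertible}

The MA(q) characteristic polynomial is P(z) = 1 + 1.03z + 0.19z^2 - 0.1275z^3.
Invertibility requires all roots to lie outside the unit circle, i.e. |z| > 1 for every root.
Degree 3: look for a simple real root z0 first, then factor out (1 - z/z0) and solve the remaining quadratic.
Testing z0 = 4: P(4) = 1 + (1.03)(4) + (0.19)(4)^2 + (-0.1275)(4)^3
  = 1 + (4.12) + (3.04) + (-8.16) = 0.  So z_0 = 4 is a root, |z_0| = 4.
Divide out the factor (1 - 0.25 z) = (1 - z/z0) (since 1/z0 = 0.25):
  P(z) = (1 - 0.25 z)(1 + (1.28) z + (0.51) z^2)
  [check: z-coef 1.28 - (0.25) = 1.03; z^2-coef 0.51 - (0.25)(1.28) = 0.19; z^3-coef -(0.25)(0.51) = -0.1275.]
Remaining roots from the quadratic factor 1 + (1.28) z + (0.51) z^2:
  Set 1 + (1.28) z + (0.51) z^2 = 0, i.e. a z^2 + b z + c = 0 with a = 0.51, b = 1.28, c = 1.
  Discriminant D = b^2 - 4ac = (1.28)^2 - 4*(0.51)*1 = 1.6384 - (2.04) = -0.4016.
  D < 0, so the roots are the complex-conjugate pair z = (-b +/- i sqrt(-D)) / (2a) = -1.2549 +/- 0.6213i.
  For a conjugate pair |z|^2 = z * conj(z) = (product of roots) = c/a = 1/(0.51) = 1.960784, so |z| = sqrt(1.960784) = 1.4003 for both roots.
Moduli of all roots: 4.0000, 1.4003, 1.4003.
All moduli strictly greater than 1? Yes.
Verdict: Invertible.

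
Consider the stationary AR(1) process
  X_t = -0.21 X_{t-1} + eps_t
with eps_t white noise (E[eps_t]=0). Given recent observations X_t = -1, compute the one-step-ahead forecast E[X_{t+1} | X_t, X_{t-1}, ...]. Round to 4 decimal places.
E[X_{t+1} \mid \mathcal F_t] = 0.2100

For an AR(p) model X_t = c + sum_i phi_i X_{t-i} + eps_t, the
one-step-ahead conditional mean is
  E[X_{t+1} | X_t, ...] = c + sum_i phi_i X_{t+1-i}.
Substitute known values:
  E[X_{t+1} | ...] = (-0.21) * (-1)
                   = 0.2100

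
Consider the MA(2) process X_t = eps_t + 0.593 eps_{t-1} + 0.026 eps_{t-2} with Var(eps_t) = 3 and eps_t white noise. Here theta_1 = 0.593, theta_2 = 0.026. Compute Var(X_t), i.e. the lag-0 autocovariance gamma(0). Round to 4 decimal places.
\gamma(0) = 4.0570

For an MA(q) process X_t = eps_t + sum_i theta_i eps_{t-i} with
Var(eps_t) = sigma^2, the variance is
  gamma(0) = sigma^2 * (1 + sum_i theta_i^2).
  sum_i theta_i^2 = (0.593)^2 + (0.026)^2 = 0.351649 + 0.000676 = 0.352325.
  gamma(0) = 3 * (1 + 0.352325) = 3 * 1.352325 = 4.056975, which rounds to 4.0570.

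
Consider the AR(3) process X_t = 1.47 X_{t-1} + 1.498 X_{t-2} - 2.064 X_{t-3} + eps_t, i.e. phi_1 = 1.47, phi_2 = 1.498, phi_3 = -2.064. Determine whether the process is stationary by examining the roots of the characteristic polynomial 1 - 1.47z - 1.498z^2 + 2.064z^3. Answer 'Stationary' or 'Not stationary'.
\text{Not stationary}

The AR(p) characteristic polynomial is P(z) = 1 - 1.47z - 1.498z^2 + 2.064z^3.
Stationarity requires all roots to lie outside the unit circle, i.e. |z| > 1 for every root.
Degree 3: look for a simple real root z0 first, then factor out (1 - z/z0) and solve the remaining quadratic.
Testing z0 = 0.625: P(0.625) = 1 + (-1.47)(0.625) + (-1.498)(0.625)^2 + (2.064)(0.625)^3
  = 1 + (-0.91875) + (-0.585156) + (0.503906) = 0.  So z_0 = 0.625 is a root, |z_0| = 0.625.
Divide out the factor (1 - 1.6 z) = (1 - z/z0) (since 1/z0 = 1.6):
  P(z) = (1 - 1.6 z)(1 + (0.13) z + (-1.29) z^2)
  [check: z-coef 0.13 - (1.6) = -1.47; z^2-coef -1.29 - (1.6)(0.13) = -1.498; z^3-coef -(1.6)(-1.29) = 2.064.]
Remaining roots from the quadratic factor 1 + (0.13) z + (-1.29) z^2:
  Set 1 + (0.13) z + (-1.29) z^2 = 0, i.e. a z^2 + b z + c = 0 with a = -1.29, b = 0.13, c = 1.
  Discriminant D = b^2 - 4ac = (0.13)^2 - 4*(-1.29)*1 = 0.0169 - (-5.16) = 5.1769.
  D >= 0, so the roots are real: z = (-b +/- sqrt(D)) / (2a) = (-0.13 +/- 2.27528) / (-2.58).
    z_1 = (-0.13 + 2.27528) / (-2.58) = -0.8315,   |z_1| = 0.8315.
    z_2 = (-0.13 - 2.27528) / (-2.58) = 0.9323,   |z_2| = 0.9323.
Moduli of all roots: 0.6250, 0.8315, 0.9323.
All moduli strictly greater than 1? No.
Verdict: Not stationary.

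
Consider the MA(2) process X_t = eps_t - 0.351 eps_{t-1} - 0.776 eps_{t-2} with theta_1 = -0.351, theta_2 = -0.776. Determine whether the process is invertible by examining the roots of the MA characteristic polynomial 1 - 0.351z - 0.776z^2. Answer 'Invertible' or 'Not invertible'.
\text{Not invertible}

The MA(q) characteristic polynomial is P(z) = 1 - 0.351z - 0.776z^2.
Invertibility requires all roots to lie outside the unit circle, i.e. |z| > 1 for every root.
Set 1 + (-0.351) z + (-0.776) z^2 = 0, i.e. a z^2 + b z + c = 0 with a = -0.776, b = -0.351, c = 1.
Discriminant D = b^2 - 4ac = (-0.351)^2 - 4*(-0.776)*1 = 0.123201 - (-3.104) = 3.227201.
D >= 0, so the roots are real: z = (-b +/- sqrt(D)) / (2a) = (0.351 +/- 1.796441) / (-1.552).
  z_1 = (0.351 + 1.796441) / (-1.552) = -1.3837,   |z_1| = 1.3837.
  z_2 = (0.351 - 1.796441) / (-1.552) = 0.9313,   |z_2| = 0.9313.
Moduli of all roots: 1.3837, 0.9313.
All moduli strictly greater than 1? No.
Verdict: Not invertible.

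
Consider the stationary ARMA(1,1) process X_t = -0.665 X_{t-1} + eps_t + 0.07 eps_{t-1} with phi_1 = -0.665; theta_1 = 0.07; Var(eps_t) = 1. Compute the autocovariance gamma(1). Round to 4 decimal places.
\gamma(1) = -1.0171

Multiply the model equation by X_{t-k} and take expectations. With theta_0 = psi_0 = 1 and psi_j the MA(infinity) weights, this gives
  gamma(k) - sum_i phi_i gamma(k-i) = c_k,
  c_k = sigma^2 * sum_{j=k..q} theta_j psi_{j-k}   (c_k = 0 for k > q),
using gamma(-m) = gamma(m).
psi-weights needed (psi_j = theta_j + sum_i phi_i psi_{j-i}):
  psi_1 = theta_1 + phi_1 = 0.07 + (-0.665) = -0.595
Right-hand sides:
  c_0 = sigma^2 (1 + theta_1 psi_1) = 1 * (1 + (0.07)(-0.595)) = 1 * 0.95835 = 0.95835
  c_1 = sigma^2 theta_1 = 1 * (0.07) = 0.07
  c_2 = 0
Equations for k = 0 and k = 1 (AR order 1):
  gamma(0) = phi_1 gamma(1) + c_0
  gamma(1) = phi_1 gamma(0) + c_1
Substituting the second into the first: gamma(0) (1 - phi_1^2) = c_0 + phi_1 c_1, so
  gamma(0) = (c_0 + phi_1 c_1) / (1 - phi_1^2) = (0.95835 + (-0.665)(0.07)) / (1 - (-0.665)^2) = 0.9118 / 0.557775 = 1.634709.
  gamma(1) = phi_1 gamma(0) + c_1 = (-0.665)(1.634709) + (0.07) = -1.017082.
Therefore gamma(1) = -1.0171 (to 4 decimal places).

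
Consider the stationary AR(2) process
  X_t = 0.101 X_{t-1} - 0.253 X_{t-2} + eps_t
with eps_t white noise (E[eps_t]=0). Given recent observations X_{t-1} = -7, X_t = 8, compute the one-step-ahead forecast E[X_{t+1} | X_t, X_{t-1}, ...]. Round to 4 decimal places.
E[X_{t+1} \mid \mathcal F_t] = 2.5790

For an AR(p) model X_t = c + sum_i phi_i X_{t-i} + eps_t, the
one-step-ahead conditional mean is
  E[X_{t+1} | X_t, ...] = c + sum_i phi_i X_{t+1-i}.
Substitute known values:
  E[X_{t+1} | ...] = (0.101) * (8) + (-0.253) * (-7)
                   = 2.5790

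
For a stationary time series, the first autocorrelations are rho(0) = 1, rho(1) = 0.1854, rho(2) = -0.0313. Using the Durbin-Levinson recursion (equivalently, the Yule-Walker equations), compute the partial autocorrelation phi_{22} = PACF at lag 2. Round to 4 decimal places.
\phi_{22} = -0.0680

The PACF at lag k is phi_{kk}, the last component of the solution
to the Yule-Walker system G_k phi = r_k where
  (G_k)_{ij} = rho(|i - j|), (r_k)_i = rho(i), i,j = 1..k.
Equivalently, Durbin-Levinson gives phi_{kk} iteratively:
  phi_{11} = rho(1)
  phi_{kk} = [rho(k) - sum_{j=1..k-1} phi_{k-1,j} rho(k-j)]
            / [1 - sum_{j=1..k-1} phi_{k-1,j} rho(j)],
  phi_{k,j} = phi_{k-1,j} - phi_{kk} phi_{k-1,k-j},  j = 1..k-1.
Step k = 1:
  phi_11 = rho(1) = 0.1854.
Step k = 2:
  phi_22 = [rho(2) - phi_11 rho(1)] / [1 - phi_11 rho(1)] = [-0.0313 - (0.1854)(0.1854)] / [1 - (0.1854)(0.1854)]
         = -0.06567316 / 0.96562684 = -0.068.
Therefore phi_{22} = -0.0680.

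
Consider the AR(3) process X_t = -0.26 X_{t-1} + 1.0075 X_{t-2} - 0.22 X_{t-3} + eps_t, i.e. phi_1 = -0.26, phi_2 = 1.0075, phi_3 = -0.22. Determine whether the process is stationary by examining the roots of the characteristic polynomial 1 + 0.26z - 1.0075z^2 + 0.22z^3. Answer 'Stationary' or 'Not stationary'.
\text{Not stationary}

The AR(p) characteristic polynomial is P(z) = 1 + 0.26z - 1.0075z^2 + 0.22z^3.
Stationarity requires all roots to lie outside the unit circle, i.e. |z| > 1 for every root.
Degree 3: look for a simple real root z0 first, then factor out (1 - z/z0) and solve the remaining quadratic.
Testing z0 = 4: P(4) = 1 + (0.26)(4) + (-1.0075)(4)^2 + (0.22)(4)^3
  = 1 + (1.04) + (-16.12) + (14.08) = 0.  So z_0 = 4 is a root, |z_0| = 4.
Divide out the factor (1 - 0.25 z) = (1 - z/z0) (since 1/z0 = 0.25):
  P(z) = (1 - 0.25 z)(1 + (0.51) z + (-0.88) z^2)
  [check: z-coef 0.51 - (0.25) = 0.26; z^2-coef -0.88 - (0.25)(0.51) = -1.0075; z^3-coef -(0.25)(-0.88) = 0.22.]
Remaining roots from the quadratic factor 1 + (0.51) z + (-0.88) z^2:
  Set 1 + (0.51) z + (-0.88) z^2 = 0, i.e. a z^2 + b z + c = 0 with a = -0.88, b = 0.51, c = 1.
  Discriminant D = b^2 - 4ac = (0.51)^2 - 4*(-0.88)*1 = 0.2601 - (-3.52) = 3.7801.
  D >= 0, so the roots are real: z = (-b +/- sqrt(D)) / (2a) = (-0.51 +/- 1.944248) / (-1.76).
    z_1 = (-0.51 + 1.944248) / (-1.76) = -0.8149,   |z_1| = 0.8149.
    z_2 = (-0.51 - 1.944248) / (-1.76) = 1.3945,   |z_2| = 1.3945.
Moduli of all roots: 4.0000, 0.8149, 1.3945.
All moduli strictly greater than 1? No.
Verdict: Not stationary.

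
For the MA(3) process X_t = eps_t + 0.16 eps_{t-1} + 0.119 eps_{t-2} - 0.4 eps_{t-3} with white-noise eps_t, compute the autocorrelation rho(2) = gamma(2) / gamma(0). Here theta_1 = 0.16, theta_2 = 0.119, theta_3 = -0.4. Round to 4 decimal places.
\rho(2) = 0.0458

For an MA(q) process with theta_0 = 1, the autocovariance is
  gamma(k) = sigma^2 * sum_{i=0..q-k} theta_i * theta_{i+k},
and rho(k) = gamma(k) / gamma(0). Sigma^2 cancels.
  numerator   = (1)*(0.119) + (0.16)*(-0.4) = 0.055.
  denominator = (1)^2 + (0.16)^2 + (0.119)^2 + (-0.4)^2 = 1.199761.
  rho(2) = 0.055 / 1.199761 = 0.0458.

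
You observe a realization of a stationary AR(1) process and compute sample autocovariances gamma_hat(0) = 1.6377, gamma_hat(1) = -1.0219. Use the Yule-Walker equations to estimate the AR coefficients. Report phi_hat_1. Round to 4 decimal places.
\hat\phi_{1} = -0.6240

The Yule-Walker equations for an AR(p) process read, in matrix form,
  Gamma_p phi = r_p,   with   (Gamma_p)_{ij} = gamma(|i - j|),
                       (r_p)_i = gamma(i),   i,j = 1..p.
Substitute the sample gammas (Toeplitz matrix and right-hand side of size 1):
  Gamma_p = [[1.6377]]
  r_p     = [-1.0219]
With p = 1 this is the single equation gamma(0) phi_1 = gamma(1):
  phi_hat_1 = gamma(1) / gamma(0) = -1.0219 / 1.6377 = -0.6240.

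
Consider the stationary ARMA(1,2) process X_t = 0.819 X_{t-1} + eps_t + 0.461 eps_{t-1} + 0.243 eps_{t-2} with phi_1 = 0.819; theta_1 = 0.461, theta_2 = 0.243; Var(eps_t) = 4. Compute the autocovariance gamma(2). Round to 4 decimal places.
\gamma(2) = 24.1690

Multiply the model equation by X_{t-k} and take expectations. With theta_0 = psi_0 = 1 and psi_j the MA(infinity) weights, this gives
  gamma(k) - sum_i phi_i gamma(k-i) = c_k,
  c_k = sigma^2 * sum_{j=k..q} theta_j psi_{j-k}   (c_k = 0 for k > q),
using gamma(-m) = gamma(m).
psi-weights needed (psi_j = theta_j + sum_i phi_i psi_{j-i}):
  psi_1 = theta_1 + phi_1 = 0.461 + (0.819) = 1.28
  psi_2 = theta_2 + phi_1 psi_1 = 0.243 + (0.819)(1.28) = 1.29132
Right-hand sides:
  c_0 = sigma^2 (1 + theta_1 psi_1 + theta_2 psi_2) = 4 * (1 + (0.461)(1.28) + (0.243)(1.29132)) = 4 * 1.903871 = 7.615483
  c_1 = sigma^2 (theta_1 + theta_2 psi_1) = 4 * (0.461 + (0.243)(1.28)) = 3.08816
  c_2 = sigma^2 theta_2 = 4 * (0.243) = 0.972
Equations for k = 0 and k = 1 (AR order 1):
  gamma(0) = phi_1 gamma(1) + c_0
  gamma(1) = phi_1 gamma(0) + c_1
Substituting the second into the first: gamma(0) (1 - phi_1^2) = c_0 + phi_1 c_1, so
  gamma(0) = (c_0 + phi_1 c_1) / (1 - phi_1^2) = (7.615483 + (0.819)(3.08816)) / (1 - (0.819)^2) = 10.144686 / 0.329239 = 30.812529.
  gamma(1) = phi_1 gamma(0) + c_1 = (0.819)(30.812529) + (3.08816) = 28.323621.
For k = 2: gamma(2) = phi_1 gamma(1) + c_2
  = (0.819)(28.323621) + (0.972) = 24.169045.
Therefore gamma(2) = 24.1690 (to 4 decimal places).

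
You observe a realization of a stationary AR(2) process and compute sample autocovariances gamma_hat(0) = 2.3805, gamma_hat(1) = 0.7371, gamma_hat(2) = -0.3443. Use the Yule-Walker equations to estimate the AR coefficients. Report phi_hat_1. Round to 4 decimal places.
\hat\phi_{1} = 0.3920

The Yule-Walker equations for an AR(p) process read, in matrix form,
  Gamma_p phi = r_p,   with   (Gamma_p)_{ij} = gamma(|i - j|),
                       (r_p)_i = gamma(i),   i,j = 1..p.
Substitute the sample gammas (Toeplitz matrix and right-hand side of size 2):
  Gamma_p = [[2.3805, 0.7371], [0.7371, 2.3805]]
  r_p     = [0.7371, -0.3443]
Written out:
  2.3805 phi_1 + 0.7371 phi_2 = 0.7371
  0.7371 phi_1 + 2.3805 phi_2 = -0.3443
Solve by Cramer's rule:
  det = gamma(0)^2 - gamma(1)^2 = (2.3805)^2 - (0.7371)^2 = 5.66678025 - 0.54331641 = 5.12346384
  phi_hat_1 = [gamma(1) gamma(0) - gamma(1) gamma(2)] / det = [(0.7371)(2.3805) - (0.7371)(-0.3443)] / 5.12346384 = 2.00845008 / 5.12346384 = 0.392
  phi_hat_2 = [gamma(0) gamma(2) - gamma(1)^2] / det = [(2.3805)(-0.3443) - (0.7371)^2] / 5.12346384 = -1.36292256 / 5.12346384 = -0.266
So phi_hat = [0.3920, -0.2660].
Therefore phi_hat_1 = 0.3920.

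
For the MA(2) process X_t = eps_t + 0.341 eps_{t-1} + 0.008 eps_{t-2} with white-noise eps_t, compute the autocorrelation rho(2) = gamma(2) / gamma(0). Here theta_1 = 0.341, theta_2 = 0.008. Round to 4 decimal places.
\rho(2) = 0.0072

For an MA(q) process with theta_0 = 1, the autocovariance is
  gamma(k) = sigma^2 * sum_{i=0..q-k} theta_i * theta_{i+k},
and rho(k) = gamma(k) / gamma(0). Sigma^2 cancels.
  numerator   = (1)*(0.008) = 0.008.
  denominator = (1)^2 + (0.341)^2 + (0.008)^2 = 1.116345.
  rho(2) = 0.008 / 1.116345 = 0.0072.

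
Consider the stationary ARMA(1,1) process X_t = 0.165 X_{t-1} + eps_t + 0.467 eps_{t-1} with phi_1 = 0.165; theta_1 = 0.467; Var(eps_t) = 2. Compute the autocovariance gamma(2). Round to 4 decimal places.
\gamma(2) = 0.2309

Multiply the model equation by X_{t-k} and take expectations. With theta_0 = psi_0 = 1 and psi_j the MA(infinity) weights, this gives
  gamma(k) - sum_i phi_i gamma(k-i) = c_k,
  c_k = sigma^2 * sum_{j=k..q} theta_j psi_{j-k}   (c_k = 0 for k > q),
using gamma(-m) = gamma(m).
psi-weights needed (psi_j = theta_j + sum_i phi_i psi_{j-i}):
  psi_1 = theta_1 + phi_1 = 0.467 + (0.165) = 0.632
Right-hand sides:
  c_0 = sigma^2 (1 + theta_1 psi_1) = 2 * (1 + (0.467)(0.632)) = 2 * 1.295144 = 2.590288
  c_1 = sigma^2 theta_1 = 2 * (0.467) = 0.934
  c_2 = 0
Equations for k = 0 and k = 1 (AR order 1):
  gamma(0) = phi_1 gamma(1) + c_0
  gamma(1) = phi_1 gamma(0) + c_1
Substituting the second into the first: gamma(0) (1 - phi_1^2) = c_0 + phi_1 c_1, so
  gamma(0) = (c_0 + phi_1 c_1) / (1 - phi_1^2) = (2.590288 + (0.165)(0.934)) / (1 - (0.165)^2) = 2.744398 / 0.972775 = 2.821205.
  gamma(1) = phi_1 gamma(0) + c_1 = (0.165)(2.821205) + (0.934) = 1.399499.
For k = 2 (> q): gamma(2) = phi_1 gamma(1) = (0.165)(1.399499) = 0.230917.
Therefore gamma(2) = 0.2309 (to 4 decimal places).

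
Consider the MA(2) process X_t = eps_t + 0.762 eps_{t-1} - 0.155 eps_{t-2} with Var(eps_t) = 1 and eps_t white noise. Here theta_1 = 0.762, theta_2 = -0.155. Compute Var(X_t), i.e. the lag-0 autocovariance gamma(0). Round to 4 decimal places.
\gamma(0) = 1.6047

For an MA(q) process X_t = eps_t + sum_i theta_i eps_{t-i} with
Var(eps_t) = sigma^2, the variance is
  gamma(0) = sigma^2 * (1 + sum_i theta_i^2).
  sum_i theta_i^2 = (0.762)^2 + (-0.155)^2 = 0.580644 + 0.024025 = 0.604669.
  gamma(0) = 1 * (1 + 0.604669) = 1 * 1.604669 = 1.604669, which rounds to 1.6047.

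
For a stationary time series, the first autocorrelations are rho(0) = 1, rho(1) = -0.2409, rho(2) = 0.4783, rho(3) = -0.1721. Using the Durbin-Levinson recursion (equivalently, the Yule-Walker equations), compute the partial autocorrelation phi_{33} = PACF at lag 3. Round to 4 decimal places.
\phi_{33} = -0.0011

The PACF at lag k is phi_{kk}, the last component of the solution
to the Yule-Walker system G_k phi = r_k where
  (G_k)_{ij} = rho(|i - j|), (r_k)_i = rho(i), i,j = 1..k.
Equivalently, Durbin-Levinson gives phi_{kk} iteratively:
  phi_{11} = rho(1)
  phi_{kk} = [rho(k) - sum_{j=1..k-1} phi_{k-1,j} rho(k-j)]
            / [1 - sum_{j=1..k-1} phi_{k-1,j} rho(j)],
  phi_{k,j} = phi_{k-1,j} - phi_{kk} phi_{k-1,k-j},  j = 1..k-1.
Step k = 1:
  phi_11 = rho(1) = -0.2409.
Step k = 2:
  phi_22 = [rho(2) - phi_11 rho(1)] / [1 - phi_11 rho(1)] = [0.4783 - (-0.2409)(-0.2409)] / [1 - (-0.2409)(-0.2409)]
         = 0.42026719 / 0.94196719 = 0.446159.
  Update: phi_21 = phi_11 - phi_22 phi_11 = -0.2409 - (0.446159)(-0.2409) = -0.13342.
Step k = 3:
  phi_33 = [rho(3) - phi_21 rho(2) - phi_22 rho(1)] / [1 - phi_21 rho(1) - phi_22 rho(2)]
    numerator   = -0.1721 - (-0.13342)(0.4783) - (0.446159)(-0.2409) = -0.00080536
    denominator = 1 - (-0.13342)(-0.2409) - (0.446159)(0.4783) = 0.75446118
  phi_33 = -0.00080536 / 0.75446118 = -0.0011.
Therefore phi_{33} = -0.0011.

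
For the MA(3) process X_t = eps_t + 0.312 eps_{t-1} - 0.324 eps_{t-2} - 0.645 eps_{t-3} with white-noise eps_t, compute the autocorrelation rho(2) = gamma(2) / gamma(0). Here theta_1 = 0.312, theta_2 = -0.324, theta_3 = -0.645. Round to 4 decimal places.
\rho(2) = -0.3246

For an MA(q) process with theta_0 = 1, the autocovariance is
  gamma(k) = sigma^2 * sum_{i=0..q-k} theta_i * theta_{i+k},
and rho(k) = gamma(k) / gamma(0). Sigma^2 cancels.
  numerator   = (1)*(-0.324) + (0.312)*(-0.645) = -0.52524.
  denominator = (1)^2 + (0.312)^2 + (-0.324)^2 + (-0.645)^2 = 1.618345.
  rho(2) = -0.52524 / 1.618345 = -0.3246.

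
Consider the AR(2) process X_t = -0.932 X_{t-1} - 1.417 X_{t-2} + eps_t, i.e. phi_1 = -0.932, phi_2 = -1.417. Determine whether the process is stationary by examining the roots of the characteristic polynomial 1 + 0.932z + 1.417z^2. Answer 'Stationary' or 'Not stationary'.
\text{Not stationary}

The AR(p) characteristic polynomial is P(z) = 1 + 0.932z + 1.417z^2.
Stationarity requires all roots to lie outside the unit circle, i.e. |z| > 1 for every root.
Set 1 + (0.932) z + (1.417) z^2 = 0, i.e. a z^2 + b z + c = 0 with a = 1.417, b = 0.932, c = 1.
Discriminant D = b^2 - 4ac = (0.932)^2 - 4*(1.417)*1 = 0.868624 - (5.668) = -4.799376.
D < 0, so the roots are the complex-conjugate pair z = (-b +/- i sqrt(-D)) / (2a) = -0.3289 +/- 0.773i.
For a conjugate pair |z|^2 = z * conj(z) = (product of roots) = c/a = 1/(1.417) = 0.705716, so |z| = sqrt(0.705716) = 0.8401 for both roots.
Moduli of all roots: 0.8401, 0.8401.
All moduli strictly greater than 1? No.
Verdict: Not stationary.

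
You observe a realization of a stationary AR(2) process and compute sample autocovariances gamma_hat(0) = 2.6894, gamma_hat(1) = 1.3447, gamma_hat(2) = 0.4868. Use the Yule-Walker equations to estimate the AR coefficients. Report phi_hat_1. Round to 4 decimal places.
\hat\phi_{1} = 0.5460

The Yule-Walker equations for an AR(p) process read, in matrix form,
  Gamma_p phi = r_p,   with   (Gamma_p)_{ij} = gamma(|i - j|),
                       (r_p)_i = gamma(i),   i,j = 1..p.
Substitute the sample gammas (Toeplitz matrix and right-hand side of size 2):
  Gamma_p = [[2.6894, 1.3447], [1.3447, 2.6894]]
  r_p     = [1.3447, 0.4868]
Written out:
  2.6894 phi_1 + 1.3447 phi_2 = 1.3447
  1.3447 phi_1 + 2.6894 phi_2 = 0.4868
Solve by Cramer's rule:
  det = gamma(0)^2 - gamma(1)^2 = (2.6894)^2 - (1.3447)^2 = 7.23287236 - 1.80821809 = 5.42465427
  phi_hat_1 = [gamma(1) gamma(0) - gamma(1) gamma(2)] / det = [(1.3447)(2.6894) - (1.3447)(0.4868)] / 5.42465427 = 2.96183622 / 5.42465427 = 0.546
  phi_hat_2 = [gamma(0) gamma(2) - gamma(1)^2] / det = [(2.6894)(0.4868) - (1.3447)^2] / 5.42465427 = -0.49901817 / 5.42465427 = -0.092
So phi_hat = [0.5460, -0.0920].
Therefore phi_hat_1 = 0.5460.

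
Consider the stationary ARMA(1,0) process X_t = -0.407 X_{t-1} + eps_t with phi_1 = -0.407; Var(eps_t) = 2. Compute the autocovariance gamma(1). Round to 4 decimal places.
\gamma(1) = -0.9756

Multiply the model equation by X_{t-k} and take expectations. With theta_0 = psi_0 = 1 and psi_j the MA(infinity) weights, this gives
  gamma(k) - sum_i phi_i gamma(k-i) = c_k,
  c_k = sigma^2 * sum_{j=k..q} theta_j psi_{j-k}   (c_k = 0 for k > q),
using gamma(-m) = gamma(m).
Pure AR (q = 0): c_0 = sigma^2 = 2, c_k = 0 for k >= 1.
Equations for k = 0 and k = 1 (AR order 1):
  gamma(0) = phi_1 gamma(1) + c_0
  gamma(1) = phi_1 gamma(0) + c_1
Substituting the second into the first: gamma(0) (1 - phi_1^2) = c_0 + phi_1 c_1, so
  gamma(0) = c_0 / (1 - phi_1^2) = 2 / (1 - (-0.407)^2) = 2 / 0.834351 = 2.397073.
  gamma(1) = phi_1 gamma(0) = (-0.407)(2.397073) = -0.975609.
Therefore gamma(1) = -0.9756 (to 4 decimal places).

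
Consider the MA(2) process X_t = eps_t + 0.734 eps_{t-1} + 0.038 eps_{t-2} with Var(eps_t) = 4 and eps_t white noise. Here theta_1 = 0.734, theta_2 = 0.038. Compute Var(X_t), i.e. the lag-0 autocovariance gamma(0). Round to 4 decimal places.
\gamma(0) = 6.1608

For an MA(q) process X_t = eps_t + sum_i theta_i eps_{t-i} with
Var(eps_t) = sigma^2, the variance is
  gamma(0) = sigma^2 * (1 + sum_i theta_i^2).
  sum_i theta_i^2 = (0.734)^2 + (0.038)^2 = 0.538756 + 0.001444 = 0.5402.
  gamma(0) = 4 * (1 + 0.5402) = 4 * 1.5402 = 6.1608.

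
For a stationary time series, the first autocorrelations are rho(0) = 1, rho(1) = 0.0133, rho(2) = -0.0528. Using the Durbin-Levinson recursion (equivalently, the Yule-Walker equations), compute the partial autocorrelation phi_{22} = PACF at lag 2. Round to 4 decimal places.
\phi_{22} = -0.0530

The PACF at lag k is phi_{kk}, the last component of the solution
to the Yule-Walker system G_k phi = r_k where
  (G_k)_{ij} = rho(|i - j|), (r_k)_i = rho(i), i,j = 1..k.
Equivalently, Durbin-Levinson gives phi_{kk} iteratively:
  phi_{11} = rho(1)
  phi_{kk} = [rho(k) - sum_{j=1..k-1} phi_{k-1,j} rho(k-j)]
            / [1 - sum_{j=1..k-1} phi_{k-1,j} rho(j)],
  phi_{k,j} = phi_{k-1,j} - phi_{kk} phi_{k-1,k-j},  j = 1..k-1.
Step k = 1:
  phi_11 = rho(1) = 0.0133.
Step k = 2:
  phi_22 = [rho(2) - phi_11 rho(1)] / [1 - phi_11 rho(1)] = [-0.0528 - (0.0133)(0.0133)] / [1 - (0.0133)(0.0133)]
         = -0.05297689 / 0.99982311 = -0.053.
Therefore phi_{22} = -0.0530.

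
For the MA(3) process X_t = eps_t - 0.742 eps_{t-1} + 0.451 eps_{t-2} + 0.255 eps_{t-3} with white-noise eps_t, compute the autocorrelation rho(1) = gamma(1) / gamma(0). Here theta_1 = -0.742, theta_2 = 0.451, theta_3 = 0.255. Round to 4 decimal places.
\rho(1) = -0.5287

For an MA(q) process with theta_0 = 1, the autocovariance is
  gamma(k) = sigma^2 * sum_{i=0..q-k} theta_i * theta_{i+k},
and rho(k) = gamma(k) / gamma(0). Sigma^2 cancels.
  numerator   = (1)*(-0.742) + (-0.742)*(0.451) + (0.451)*(0.255) = -0.961637.
  denominator = (1)^2 + (-0.742)^2 + (0.451)^2 + (0.255)^2 = 1.81899.
  rho(1) = -0.961637 / 1.81899 = -0.5287.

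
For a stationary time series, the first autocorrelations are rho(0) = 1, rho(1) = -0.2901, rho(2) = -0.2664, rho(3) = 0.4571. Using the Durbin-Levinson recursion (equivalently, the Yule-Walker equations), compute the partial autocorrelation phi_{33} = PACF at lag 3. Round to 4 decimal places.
\phi_{33} = 0.3060

The PACF at lag k is phi_{kk}, the last component of the solution
to the Yule-Walker system G_k phi = r_k where
  (G_k)_{ij} = rho(|i - j|), (r_k)_i = rho(i), i,j = 1..k.
Equivalently, Durbin-Levinson gives phi_{kk} iteratively:
  phi_{11} = rho(1)
  phi_{kk} = [rho(k) - sum_{j=1..k-1} phi_{k-1,j} rho(k-j)]
            / [1 - sum_{j=1..k-1} phi_{k-1,j} rho(j)],
  phi_{k,j} = phi_{k-1,j} - phi_{kk} phi_{k-1,k-j},  j = 1..k-1.
Step k = 1:
  phi_11 = rho(1) = -0.2901.
Step k = 2:
  phi_22 = [rho(2) - phi_11 rho(1)] / [1 - phi_11 rho(1)] = [-0.2664 - (-0.2901)(-0.2901)] / [1 - (-0.2901)(-0.2901)]
         = -0.35055801 / 0.91584199 = -0.382771.
  Update: phi_21 = phi_11 - phi_22 phi_11 = -0.2901 - (-0.382771)(-0.2901) = -0.401142.
Step k = 3:
  phi_33 = [rho(3) - phi_21 rho(2) - phi_22 rho(1)] / [1 - phi_21 rho(1) - phi_22 rho(2)]
    numerator   = 0.4571 - (-0.401142)(-0.2664) - (-0.382771)(-0.2901) = 0.23919384
    denominator = 1 - (-0.401142)(-0.2901) - (-0.382771)(-0.2664) = 0.78165845
  phi_33 = 0.23919384 / 0.78165845 = 0.306.
Therefore phi_{33} = 0.3060.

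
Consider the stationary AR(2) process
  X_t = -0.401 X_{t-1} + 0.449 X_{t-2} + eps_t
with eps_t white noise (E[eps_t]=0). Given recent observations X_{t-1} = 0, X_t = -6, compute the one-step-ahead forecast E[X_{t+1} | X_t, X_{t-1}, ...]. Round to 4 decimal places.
E[X_{t+1} \mid \mathcal F_t] = 2.4060

For an AR(p) model X_t = c + sum_i phi_i X_{t-i} + eps_t, the
one-step-ahead conditional mean is
  E[X_{t+1} | X_t, ...] = c + sum_i phi_i X_{t+1-i}.
Substitute known values:
  E[X_{t+1} | ...] = (-0.401) * (-6) + (0.449) * (0)
                   = 2.4060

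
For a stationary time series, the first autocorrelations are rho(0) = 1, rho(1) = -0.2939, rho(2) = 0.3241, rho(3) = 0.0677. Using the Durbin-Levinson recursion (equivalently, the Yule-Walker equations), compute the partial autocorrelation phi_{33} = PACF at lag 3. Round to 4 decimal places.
\phi_{33} = 0.2520

The PACF at lag k is phi_{kk}, the last component of the solution
to the Yule-Walker system G_k phi = r_k where
  (G_k)_{ij} = rho(|i - j|), (r_k)_i = rho(i), i,j = 1..k.
Equivalently, Durbin-Levinson gives phi_{kk} iteratively:
  phi_{11} = rho(1)
  phi_{kk} = [rho(k) - sum_{j=1..k-1} phi_{k-1,j} rho(k-j)]
            / [1 - sum_{j=1..k-1} phi_{k-1,j} rho(j)],
  phi_{k,j} = phi_{k-1,j} - phi_{kk} phi_{k-1,k-j},  j = 1..k-1.
Step k = 1:
  phi_11 = rho(1) = -0.2939.
Step k = 2:
  phi_22 = [rho(2) - phi_11 rho(1)] / [1 - phi_11 rho(1)] = [0.3241 - (-0.2939)(-0.2939)] / [1 - (-0.2939)(-0.2939)]
         = 0.23772279 / 0.91362279 = 0.260198.
  Update: phi_21 = phi_11 - phi_22 phi_11 = -0.2939 - (0.260198)(-0.2939) = -0.217428.
Step k = 3:
  phi_33 = [rho(3) - phi_21 rho(2) - phi_22 rho(1)] / [1 - phi_21 rho(1) - phi_22 rho(2)]
    numerator   = 0.0677 - (-0.217428)(0.3241) - (0.260198)(-0.2939) = 0.21464054
    denominator = 1 - (-0.217428)(-0.2939) - (0.260198)(0.3241) = 0.8517678
  phi_33 = 0.21464054 / 0.8517678 = 0.252.
Therefore phi_{33} = 0.2520.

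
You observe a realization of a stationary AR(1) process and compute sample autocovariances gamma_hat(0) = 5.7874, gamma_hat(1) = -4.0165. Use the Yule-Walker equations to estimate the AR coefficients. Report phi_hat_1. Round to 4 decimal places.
\hat\phi_{1} = -0.6940

The Yule-Walker equations for an AR(p) process read, in matrix form,
  Gamma_p phi = r_p,   with   (Gamma_p)_{ij} = gamma(|i - j|),
                       (r_p)_i = gamma(i),   i,j = 1..p.
Substitute the sample gammas (Toeplitz matrix and right-hand side of size 1):
  Gamma_p = [[5.7874]]
  r_p     = [-4.0165]
With p = 1 this is the single equation gamma(0) phi_1 = gamma(1):
  phi_hat_1 = gamma(1) / gamma(0) = -4.0165 / 5.7874 = -0.6940.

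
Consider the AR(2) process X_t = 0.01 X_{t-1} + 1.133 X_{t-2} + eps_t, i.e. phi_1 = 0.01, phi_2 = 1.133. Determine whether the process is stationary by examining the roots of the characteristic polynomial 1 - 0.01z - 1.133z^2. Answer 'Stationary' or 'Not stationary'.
\text{Not stationary}

The AR(p) characteristic polynomial is P(z) = 1 - 0.01z - 1.133z^2.
Stationarity requires all roots to lie outside the unit circle, i.e. |z| > 1 for every root.
Set 1 + (-0.01) z + (-1.133) z^2 = 0, i.e. a z^2 + b z + c = 0 with a = -1.133, b = -0.01, c = 1.
Discriminant D = b^2 - 4ac = (-0.01)^2 - 4*(-1.133)*1 = 0.0001 - (-4.532) = 4.5321.
D >= 0, so the roots are real: z = (-b +/- sqrt(D)) / (2a) = (0.01 +/- 2.128873) / (-2.266).
  z_1 = (0.01 + 2.128873) / (-2.266) = -0.9439,   |z_1| = 0.9439.
  z_2 = (0.01 - 2.128873) / (-2.266) = 0.9351,   |z_2| = 0.9351.
Moduli of all roots: 0.9439, 0.9351.
All moduli strictly greater than 1? No.
Verdict: Not stationary.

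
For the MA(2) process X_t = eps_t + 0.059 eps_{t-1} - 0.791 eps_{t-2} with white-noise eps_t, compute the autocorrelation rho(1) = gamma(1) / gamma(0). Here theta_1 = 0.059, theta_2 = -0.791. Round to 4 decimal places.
\rho(1) = 0.0076

For an MA(q) process with theta_0 = 1, the autocovariance is
  gamma(k) = sigma^2 * sum_{i=0..q-k} theta_i * theta_{i+k},
and rho(k) = gamma(k) / gamma(0). Sigma^2 cancels.
  numerator   = (1)*(0.059) + (0.059)*(-0.791) = 0.012331.
  denominator = (1)^2 + (0.059)^2 + (-0.791)^2 = 1.629162.
  rho(1) = 0.012331 / 1.629162 = 0.0076.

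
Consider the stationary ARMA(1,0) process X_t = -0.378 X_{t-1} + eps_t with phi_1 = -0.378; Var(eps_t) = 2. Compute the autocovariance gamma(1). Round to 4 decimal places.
\gamma(1) = -0.8820

Multiply the model equation by X_{t-k} and take expectations. With theta_0 = psi_0 = 1 and psi_j the MA(infinity) weights, this gives
  gamma(k) - sum_i phi_i gamma(k-i) = c_k,
  c_k = sigma^2 * sum_{j=k..q} theta_j psi_{j-k}   (c_k = 0 for k > q),
using gamma(-m) = gamma(m).
Pure AR (q = 0): c_0 = sigma^2 = 2, c_k = 0 for k >= 1.
Equations for k = 0 and k = 1 (AR order 1):
  gamma(0) = phi_1 gamma(1) + c_0
  gamma(1) = phi_1 gamma(0) + c_1
Substituting the second into the first: gamma(0) (1 - phi_1^2) = c_0 + phi_1 c_1, so
  gamma(0) = c_0 / (1 - phi_1^2) = 2 / (1 - (-0.378)^2) = 2 / 0.857116 = 2.333406.
  gamma(1) = phi_1 gamma(0) = (-0.378)(2.333406) = -0.882028.
Therefore gamma(1) = -0.8820 (to 4 decimal places).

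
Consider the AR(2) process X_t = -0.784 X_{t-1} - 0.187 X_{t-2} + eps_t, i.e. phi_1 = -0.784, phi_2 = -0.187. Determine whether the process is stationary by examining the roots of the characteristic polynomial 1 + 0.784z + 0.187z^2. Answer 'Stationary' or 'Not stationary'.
\text{Stationary}

The AR(p) characteristic polynomial is P(z) = 1 + 0.784z + 0.187z^2.
Stationarity requires all roots to lie outside the unit circle, i.e. |z| > 1 for every root.
Set 1 + (0.784) z + (0.187) z^2 = 0, i.e. a z^2 + b z + c = 0 with a = 0.187, b = 0.784, c = 1.
Discriminant D = b^2 - 4ac = (0.784)^2 - 4*(0.187)*1 = 0.614656 - (0.748) = -0.133344.
D < 0, so the roots are the complex-conjugate pair z = (-b +/- i sqrt(-D)) / (2a) = -2.0963 +/- 0.9764i.
For a conjugate pair |z|^2 = z * conj(z) = (product of roots) = c/a = 1/(0.187) = 5.347594, so |z| = sqrt(5.347594) = 2.3125 for both roots.
Moduli of all roots: 2.3125, 2.3125.
All moduli strictly greater than 1? Yes.
Verdict: Stationary.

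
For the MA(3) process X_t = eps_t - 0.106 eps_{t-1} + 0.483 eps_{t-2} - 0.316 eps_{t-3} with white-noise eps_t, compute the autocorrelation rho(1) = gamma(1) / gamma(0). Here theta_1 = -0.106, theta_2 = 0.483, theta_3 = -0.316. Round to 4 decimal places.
\rho(1) = -0.2305

For an MA(q) process with theta_0 = 1, the autocovariance is
  gamma(k) = sigma^2 * sum_{i=0..q-k} theta_i * theta_{i+k},
and rho(k) = gamma(k) / gamma(0). Sigma^2 cancels.
  numerator   = (1)*(-0.106) + (-0.106)*(0.483) + (0.483)*(-0.316) = -0.309826.
  denominator = (1)^2 + (-0.106)^2 + (0.483)^2 + (-0.316)^2 = 1.344381.
  rho(1) = -0.309826 / 1.344381 = -0.2305.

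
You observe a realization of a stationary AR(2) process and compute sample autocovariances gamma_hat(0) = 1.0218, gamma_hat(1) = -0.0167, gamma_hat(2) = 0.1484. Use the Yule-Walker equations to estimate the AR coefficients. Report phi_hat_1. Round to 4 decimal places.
\hat\phi_{1} = -0.0140

The Yule-Walker equations for an AR(p) process read, in matrix form,
  Gamma_p phi = r_p,   with   (Gamma_p)_{ij} = gamma(|i - j|),
                       (r_p)_i = gamma(i),   i,j = 1..p.
Substitute the sample gammas (Toeplitz matrix and right-hand side of size 2):
  Gamma_p = [[1.0218, -0.0167], [-0.0167, 1.0218]]
  r_p     = [-0.0167, 0.1484]
Written out:
  1.0218 phi_1 - 0.0167 phi_2 = -0.0167
  -0.0167 phi_1 + 1.0218 phi_2 = 0.1484
Solve by Cramer's rule:
  det = gamma(0)^2 - gamma(1)^2 = (1.0218)^2 - (-0.0167)^2 = 1.04407524 - 0.00027889 = 1.04379635
  phi_hat_1 = [gamma(1) gamma(0) - gamma(1) gamma(2)] / det = [(-0.0167)(1.0218) - (-0.0167)(0.1484)] / 1.04379635 = -0.01458578 / 1.04379635 = -0.014
  phi_hat_2 = [gamma(0) gamma(2) - gamma(1)^2] / det = [(1.0218)(0.1484) - (-0.0167)^2] / 1.04379635 = 0.15135623 / 1.04379635 = 0.145
So phi_hat = [-0.0140, 0.1450].
Therefore phi_hat_1 = -0.0140.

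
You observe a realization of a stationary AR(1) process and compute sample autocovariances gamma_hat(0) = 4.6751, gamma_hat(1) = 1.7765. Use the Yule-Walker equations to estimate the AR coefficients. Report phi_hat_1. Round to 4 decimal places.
\hat\phi_{1} = 0.3800

The Yule-Walker equations for an AR(p) process read, in matrix form,
  Gamma_p phi = r_p,   with   (Gamma_p)_{ij} = gamma(|i - j|),
                       (r_p)_i = gamma(i),   i,j = 1..p.
Substitute the sample gammas (Toeplitz matrix and right-hand side of size 1):
  Gamma_p = [[4.6751]]
  r_p     = [1.7765]
With p = 1 this is the single equation gamma(0) phi_1 = gamma(1):
  phi_hat_1 = gamma(1) / gamma(0) = 1.7765 / 4.6751 = 0.3800.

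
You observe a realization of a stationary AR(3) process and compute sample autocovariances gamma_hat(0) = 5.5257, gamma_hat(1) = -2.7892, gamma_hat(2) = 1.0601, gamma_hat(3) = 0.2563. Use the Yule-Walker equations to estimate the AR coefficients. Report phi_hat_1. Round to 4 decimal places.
\hat\phi_{1} = -0.5350

The Yule-Walker equations for an AR(p) process read, in matrix form,
  Gamma_p phi = r_p,   with   (Gamma_p)_{ij} = gamma(|i - j|),
                       (r_p)_i = gamma(i),   i,j = 1..p.
Substitute the sample gammas (Toeplitz matrix and right-hand side of size 3):
  Gamma_p = [[5.5257, -2.7892, 1.0601], [-2.7892, 5.5257, -2.7892], [1.0601, -2.7892, 5.5257]]
  r_p     = [-2.7892, 1.0601, 0.2563]
Written out (R1..R3):
  (R1) 5.5257 phi_1 - 2.7892 phi_2 + 1.0601 phi_3 = -2.7892
  (R2) -2.7892 phi_1 + 5.5257 phi_2 - 2.7892 phi_3 = 1.0601
  (R3) 1.0601 phi_1 - 2.7892 phi_2 + 5.5257 phi_3 = 0.2563
Gaussian elimination:
  R2 <- R2 - (-2.7892/5.5257) R1 = R2 - (-0.504769) R1:  4.117799 phi_2 - 2.254095 phi_3 = -0.347801
  R3 <- R3 - (1.0601/5.5257) R1 = R3 - (0.191849) R1:  -2.254095 phi_2 + 5.322321 phi_3 = 0.791405
  R3 <- R3 - (-2.254095/4.117799) R2 = R3 - (-0.547403) R2:  4.088423 phi_3 = 0.601018
Back-substitution:
  phi_hat_3 = 0.601018 / 4.088423 = 0.147005
  phi_hat_2 = (-0.347801 - (-2.254095)(0.147005)) / 4.117799 = -0.003992
  phi_hat_1 = (-2.7892 - (-2.7892)(-0.003992) - (1.0601)(0.147005)) / 5.5257 = -0.534986
So phi_hat = [-0.5350, -0.0040, 0.1470].
Therefore phi_hat_1 = -0.5350.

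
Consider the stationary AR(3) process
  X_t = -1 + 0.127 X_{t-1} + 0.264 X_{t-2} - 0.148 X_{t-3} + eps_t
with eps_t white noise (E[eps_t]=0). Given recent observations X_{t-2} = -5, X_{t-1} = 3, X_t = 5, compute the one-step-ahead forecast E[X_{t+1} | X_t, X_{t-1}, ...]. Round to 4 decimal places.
E[X_{t+1} \mid \mathcal F_t] = 1.1670

For an AR(p) model X_t = c + sum_i phi_i X_{t-i} + eps_t, the
one-step-ahead conditional mean is
  E[X_{t+1} | X_t, ...] = c + sum_i phi_i X_{t+1-i}.
Substitute known values:
  E[X_{t+1} | ...] = -1 + (0.127) * (5) + (0.264) * (3) + (-0.148) * (-5)
                   = 1.1670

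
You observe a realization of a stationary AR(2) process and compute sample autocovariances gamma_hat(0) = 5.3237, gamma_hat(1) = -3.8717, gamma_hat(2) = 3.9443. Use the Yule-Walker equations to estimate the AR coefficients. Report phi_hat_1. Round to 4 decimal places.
\hat\phi_{1} = -0.4000

The Yule-Walker equations for an AR(p) process read, in matrix form,
  Gamma_p phi = r_p,   with   (Gamma_p)_{ij} = gamma(|i - j|),
                       (r_p)_i = gamma(i),   i,j = 1..p.
Substitute the sample gammas (Toeplitz matrix and right-hand side of size 2):
  Gamma_p = [[5.3237, -3.8717], [-3.8717, 5.3237]]
  r_p     = [-3.8717, 3.9443]
Written out:
  5.3237 phi_1 - 3.8717 phi_2 = -3.8717
  -3.8717 phi_1 + 5.3237 phi_2 = 3.9443
Solve by Cramer's rule:
  det = gamma(0)^2 - gamma(1)^2 = (5.3237)^2 - (-3.8717)^2 = 28.34178169 - 14.99006089 = 13.3517208
  phi_hat_1 = [gamma(1) gamma(0) - gamma(1) gamma(2)] / det = [(-3.8717)(5.3237) - (-3.8717)(3.9443)] / 13.3517208 = -5.34062298 / 13.3517208 = -0.4
  phi_hat_2 = [gamma(0) gamma(2) - gamma(1)^2] / det = [(5.3237)(3.9443) - (-3.8717)^2] / 13.3517208 = 6.00820902 / 13.3517208 = 0.45
So phi_hat = [-0.4000, 0.4500].
Therefore phi_hat_1 = -0.4000.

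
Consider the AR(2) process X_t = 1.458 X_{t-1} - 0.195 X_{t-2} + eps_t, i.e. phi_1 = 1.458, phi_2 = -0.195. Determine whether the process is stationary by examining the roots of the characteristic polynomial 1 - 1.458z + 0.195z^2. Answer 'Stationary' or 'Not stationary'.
\text{Not stationary}

The AR(p) characteristic polynomial is P(z) = 1 - 1.458z + 0.195z^2.
Stationarity requires all roots to lie outside the unit circle, i.e. |z| > 1 for every root.
Set 1 + (-1.458) z + (0.195) z^2 = 0, i.e. a z^2 + b z + c = 0 with a = 0.195, b = -1.458, c = 1.
Discriminant D = b^2 - 4ac = (-1.458)^2 - 4*(0.195)*1 = 2.125764 - (0.78) = 1.345764.
D >= 0, so the roots are real: z = (-b +/- sqrt(D)) / (2a) = (1.458 +/- 1.160071) / (0.39).
  z_1 = (1.458 + 1.160071) / (0.39) = 6.713,   |z_1| = 6.713.
  z_2 = (1.458 - 1.160071) / (0.39) = 0.7639,   |z_2| = 0.7639.
Moduli of all roots: 6.7130, 0.7639.
All moduli strictly greater than 1? No.
Verdict: Not stationary.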